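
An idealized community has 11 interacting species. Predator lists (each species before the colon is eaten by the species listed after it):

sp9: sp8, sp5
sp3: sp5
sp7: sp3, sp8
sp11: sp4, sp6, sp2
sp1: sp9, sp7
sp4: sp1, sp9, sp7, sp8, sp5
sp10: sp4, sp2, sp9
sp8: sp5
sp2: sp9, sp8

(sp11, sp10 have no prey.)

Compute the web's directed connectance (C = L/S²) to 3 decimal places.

The web has S = 11 species and L = 21 feeding links.
C = L / S² = 21 / 121 = 0.1736 ≈ 0.174.

C = 0.174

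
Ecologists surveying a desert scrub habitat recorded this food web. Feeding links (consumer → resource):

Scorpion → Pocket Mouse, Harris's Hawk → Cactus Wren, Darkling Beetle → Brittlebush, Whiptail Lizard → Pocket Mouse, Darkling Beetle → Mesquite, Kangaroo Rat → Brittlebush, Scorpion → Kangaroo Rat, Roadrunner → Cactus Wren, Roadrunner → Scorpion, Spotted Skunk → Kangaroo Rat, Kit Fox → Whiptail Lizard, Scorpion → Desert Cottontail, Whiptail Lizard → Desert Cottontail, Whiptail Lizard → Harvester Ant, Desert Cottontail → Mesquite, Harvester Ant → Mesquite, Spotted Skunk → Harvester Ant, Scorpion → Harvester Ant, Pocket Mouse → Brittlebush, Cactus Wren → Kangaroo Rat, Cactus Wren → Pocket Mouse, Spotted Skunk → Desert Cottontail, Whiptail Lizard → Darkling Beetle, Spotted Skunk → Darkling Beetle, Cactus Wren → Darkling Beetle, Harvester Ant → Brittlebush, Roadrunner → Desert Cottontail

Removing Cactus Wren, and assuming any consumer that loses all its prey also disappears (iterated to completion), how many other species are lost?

1

Remove Cactus Wren.
Round 1: Harris's Hawk (all prey gone) → extinct.
No further losses. Total secondary extinctions: 1.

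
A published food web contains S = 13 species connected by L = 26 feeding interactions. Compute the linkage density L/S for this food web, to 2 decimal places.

There are L = 26 links among S = 13 species.
L/S = 26/13 = 2.0000 ≈ 2.00.

L/S = 2.00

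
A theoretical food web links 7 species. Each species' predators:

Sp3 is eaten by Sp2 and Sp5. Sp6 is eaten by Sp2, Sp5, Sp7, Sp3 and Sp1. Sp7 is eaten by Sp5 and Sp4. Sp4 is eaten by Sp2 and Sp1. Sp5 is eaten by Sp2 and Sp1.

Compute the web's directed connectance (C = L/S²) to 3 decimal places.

The web has S = 7 species and L = 13 feeding links.
C = L / S² = 13 / 49 = 0.2653 ≈ 0.265.

C = 0.265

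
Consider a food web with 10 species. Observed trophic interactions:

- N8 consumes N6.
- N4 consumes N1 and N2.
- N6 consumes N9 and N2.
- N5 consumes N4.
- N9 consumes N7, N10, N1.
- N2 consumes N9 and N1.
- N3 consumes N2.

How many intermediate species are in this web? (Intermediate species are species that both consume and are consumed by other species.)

4

Intermediate species (has both prey and predators): N9, N2, N6, N4.
Count: 4.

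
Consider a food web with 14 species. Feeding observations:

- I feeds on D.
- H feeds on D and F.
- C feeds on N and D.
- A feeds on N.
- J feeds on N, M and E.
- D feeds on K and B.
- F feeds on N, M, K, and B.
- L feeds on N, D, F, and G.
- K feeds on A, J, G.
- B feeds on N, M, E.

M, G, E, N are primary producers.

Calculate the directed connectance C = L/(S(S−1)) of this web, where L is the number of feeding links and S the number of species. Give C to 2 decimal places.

The web has S = 14 species and L = 25 feeding links.
C = L / (S(S−1)) = 25 / 182 = 0.1374 ≈ 0.14.

C = 0.14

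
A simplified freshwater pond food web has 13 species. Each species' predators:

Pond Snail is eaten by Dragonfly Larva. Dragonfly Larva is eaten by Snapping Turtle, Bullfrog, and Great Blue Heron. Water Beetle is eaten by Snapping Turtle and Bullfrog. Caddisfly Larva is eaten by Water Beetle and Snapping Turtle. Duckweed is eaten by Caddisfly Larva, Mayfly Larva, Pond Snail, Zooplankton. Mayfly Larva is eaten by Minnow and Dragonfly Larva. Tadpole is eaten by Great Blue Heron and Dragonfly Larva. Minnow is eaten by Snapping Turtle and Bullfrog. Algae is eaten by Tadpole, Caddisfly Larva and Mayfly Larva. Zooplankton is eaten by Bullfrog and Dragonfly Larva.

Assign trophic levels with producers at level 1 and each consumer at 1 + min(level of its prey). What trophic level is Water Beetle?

Duckweed is a producer → level 1.
Caddisfly Larva eats Duckweed → level 2.
Water Beetle eats Caddisfly Larva → level 3.
No prey of Water Beetle is below level 2, so 3 is the minimum.

Trophic level 3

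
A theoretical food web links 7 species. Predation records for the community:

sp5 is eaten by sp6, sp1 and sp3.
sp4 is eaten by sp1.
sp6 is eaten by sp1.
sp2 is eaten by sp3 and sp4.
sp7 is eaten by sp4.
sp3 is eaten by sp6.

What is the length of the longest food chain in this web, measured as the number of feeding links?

3 links

One longest chain: sp5 → sp3 → sp6 → sp1.
It has 4 species and 3 links.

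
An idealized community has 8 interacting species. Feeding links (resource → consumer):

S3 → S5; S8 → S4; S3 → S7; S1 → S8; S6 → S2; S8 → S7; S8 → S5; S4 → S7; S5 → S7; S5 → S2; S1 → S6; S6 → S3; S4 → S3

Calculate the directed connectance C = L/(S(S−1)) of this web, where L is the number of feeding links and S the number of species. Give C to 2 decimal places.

The web has S = 8 species and L = 13 feeding links.
C = L / (S(S−1)) = 13 / 56 = 0.2321 ≈ 0.23.

C = 0.23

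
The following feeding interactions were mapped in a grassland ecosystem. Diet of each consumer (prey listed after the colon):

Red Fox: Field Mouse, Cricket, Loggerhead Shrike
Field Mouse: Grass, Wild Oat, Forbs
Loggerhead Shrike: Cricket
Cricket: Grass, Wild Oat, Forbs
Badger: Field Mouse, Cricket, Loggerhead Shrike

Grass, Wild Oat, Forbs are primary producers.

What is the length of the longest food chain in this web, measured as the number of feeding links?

One longest chain: Grass → Cricket → Loggerhead Shrike → Badger.
It has 4 species and 3 links.

3 links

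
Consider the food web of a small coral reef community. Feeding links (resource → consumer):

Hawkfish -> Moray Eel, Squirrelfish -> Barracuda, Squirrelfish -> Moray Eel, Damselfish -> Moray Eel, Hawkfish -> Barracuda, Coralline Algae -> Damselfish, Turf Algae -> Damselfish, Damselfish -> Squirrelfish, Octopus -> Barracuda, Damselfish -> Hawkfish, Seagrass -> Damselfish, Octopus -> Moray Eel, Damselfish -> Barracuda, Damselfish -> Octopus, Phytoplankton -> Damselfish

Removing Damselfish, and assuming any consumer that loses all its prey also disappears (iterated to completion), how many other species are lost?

Remove Damselfish.
Round 1: Octopus (all prey gone), Hawkfish (all prey gone), Squirrelfish (all prey gone) → extinct.
Round 2: Barracuda (all prey gone), Moray Eel (all prey gone) → extinct.
No further losses. Total secondary extinctions: 5.

5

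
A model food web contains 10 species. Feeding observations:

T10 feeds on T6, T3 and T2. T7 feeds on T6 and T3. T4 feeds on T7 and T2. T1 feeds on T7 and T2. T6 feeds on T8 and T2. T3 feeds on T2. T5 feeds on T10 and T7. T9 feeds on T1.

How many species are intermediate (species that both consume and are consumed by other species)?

Intermediate species (has both prey and predators): T3, T6, T10, T7, T1.
Count: 5.

5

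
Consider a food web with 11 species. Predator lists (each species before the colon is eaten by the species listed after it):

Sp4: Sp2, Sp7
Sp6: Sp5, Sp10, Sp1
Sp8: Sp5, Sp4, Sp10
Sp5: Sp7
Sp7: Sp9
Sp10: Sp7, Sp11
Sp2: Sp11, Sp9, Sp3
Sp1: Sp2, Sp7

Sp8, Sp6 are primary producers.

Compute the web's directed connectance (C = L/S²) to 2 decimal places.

The web has S = 11 species and L = 17 feeding links.
C = L / S² = 17 / 121 = 0.1405 ≈ 0.14.

C = 0.14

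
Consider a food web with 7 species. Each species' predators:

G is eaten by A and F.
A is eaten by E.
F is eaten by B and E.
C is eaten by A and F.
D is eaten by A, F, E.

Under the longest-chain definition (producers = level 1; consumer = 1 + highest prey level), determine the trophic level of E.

G is a producer → level 1.
A eats G (level 1); other prey at levels: C 1, D 1 → level 2.
E eats A (level 2); other prey at levels: D 1, F 2 → level 3.

Trophic level 3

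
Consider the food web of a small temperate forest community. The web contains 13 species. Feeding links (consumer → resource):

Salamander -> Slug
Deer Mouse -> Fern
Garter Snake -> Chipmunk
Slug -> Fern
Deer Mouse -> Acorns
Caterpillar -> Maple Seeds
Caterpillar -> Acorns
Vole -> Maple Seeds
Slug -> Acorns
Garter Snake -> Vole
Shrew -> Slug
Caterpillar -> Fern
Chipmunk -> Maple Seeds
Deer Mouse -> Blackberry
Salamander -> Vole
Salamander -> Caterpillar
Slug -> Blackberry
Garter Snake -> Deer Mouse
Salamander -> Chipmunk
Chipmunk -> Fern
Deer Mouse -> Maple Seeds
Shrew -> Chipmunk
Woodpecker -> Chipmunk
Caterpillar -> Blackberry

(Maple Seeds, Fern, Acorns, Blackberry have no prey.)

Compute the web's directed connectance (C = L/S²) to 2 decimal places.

C = 0.14

The web has S = 13 species and L = 24 feeding links.
C = L / S² = 24 / 169 = 0.1420 ≈ 0.14.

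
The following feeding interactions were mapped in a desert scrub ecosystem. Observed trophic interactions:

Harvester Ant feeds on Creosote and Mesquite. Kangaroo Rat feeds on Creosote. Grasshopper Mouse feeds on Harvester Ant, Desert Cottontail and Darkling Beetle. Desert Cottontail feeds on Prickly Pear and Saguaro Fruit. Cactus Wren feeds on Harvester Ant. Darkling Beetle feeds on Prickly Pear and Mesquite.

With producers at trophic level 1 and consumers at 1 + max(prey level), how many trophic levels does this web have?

Producers (level 1): Prickly Pear, Creosote, Mesquite, Saguaro Fruit.
Creosote → Harvester Ant → Cactus Wren gives Cactus Wren level 3.
No species has a prey at level 3, so no species reaches level 4.

3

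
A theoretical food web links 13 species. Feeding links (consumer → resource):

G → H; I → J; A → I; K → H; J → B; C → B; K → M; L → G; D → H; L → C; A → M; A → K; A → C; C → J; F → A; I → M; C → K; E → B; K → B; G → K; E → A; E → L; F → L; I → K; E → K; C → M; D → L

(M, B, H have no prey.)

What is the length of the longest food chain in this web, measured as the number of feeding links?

One longest chain: B → J → I → A → E.
It has 5 species and 4 links.

4 links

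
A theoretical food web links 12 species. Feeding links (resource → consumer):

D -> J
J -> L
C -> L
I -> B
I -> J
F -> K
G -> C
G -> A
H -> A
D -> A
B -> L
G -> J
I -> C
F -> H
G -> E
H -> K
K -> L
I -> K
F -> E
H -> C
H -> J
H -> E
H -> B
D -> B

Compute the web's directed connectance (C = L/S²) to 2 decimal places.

C = 0.17

The web has S = 12 species and L = 24 feeding links.
C = L / S² = 24 / 144 = 0.1667 ≈ 0.17.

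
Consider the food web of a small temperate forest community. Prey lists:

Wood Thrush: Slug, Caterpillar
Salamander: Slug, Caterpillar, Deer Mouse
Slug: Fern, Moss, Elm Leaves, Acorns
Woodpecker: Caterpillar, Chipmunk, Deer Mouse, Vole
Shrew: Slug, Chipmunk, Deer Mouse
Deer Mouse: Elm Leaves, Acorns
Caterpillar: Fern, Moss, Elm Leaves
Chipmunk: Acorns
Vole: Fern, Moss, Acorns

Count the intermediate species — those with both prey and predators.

5

Intermediate species (has both prey and predators): Slug, Caterpillar, Chipmunk, Deer Mouse, Vole.
Count: 5.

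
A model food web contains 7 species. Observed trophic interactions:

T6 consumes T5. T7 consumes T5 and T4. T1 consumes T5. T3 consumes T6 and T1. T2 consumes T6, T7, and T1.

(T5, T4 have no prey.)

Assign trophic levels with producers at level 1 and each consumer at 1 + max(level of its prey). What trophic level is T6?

T5 is a producer → level 1.
T6 eats T5 → level 2.

Trophic level 2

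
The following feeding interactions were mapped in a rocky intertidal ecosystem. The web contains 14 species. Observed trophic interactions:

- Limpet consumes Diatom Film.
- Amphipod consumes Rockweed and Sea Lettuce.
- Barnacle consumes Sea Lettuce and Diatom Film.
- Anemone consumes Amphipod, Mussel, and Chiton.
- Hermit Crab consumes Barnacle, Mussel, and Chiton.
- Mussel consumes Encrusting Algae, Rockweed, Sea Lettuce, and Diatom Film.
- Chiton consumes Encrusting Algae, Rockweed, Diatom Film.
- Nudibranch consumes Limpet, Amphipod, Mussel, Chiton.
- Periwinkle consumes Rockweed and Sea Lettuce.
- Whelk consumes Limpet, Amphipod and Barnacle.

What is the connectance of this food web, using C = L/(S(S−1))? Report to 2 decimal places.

The web has S = 14 species and L = 27 feeding links.
C = L / (S(S−1)) = 27 / 182 = 0.1484 ≈ 0.15.

C = 0.15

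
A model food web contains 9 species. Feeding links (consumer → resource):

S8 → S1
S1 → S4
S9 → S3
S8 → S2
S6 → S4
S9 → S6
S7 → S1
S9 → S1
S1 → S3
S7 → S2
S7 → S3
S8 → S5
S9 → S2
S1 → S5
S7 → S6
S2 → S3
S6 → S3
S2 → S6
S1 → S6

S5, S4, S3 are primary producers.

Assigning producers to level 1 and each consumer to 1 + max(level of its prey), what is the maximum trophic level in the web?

Producers (level 1): S5, S4, S3.
S4 → S6 → S1 → S7 gives S7 level 4.
No species has a prey at level 4, so no species reaches level 5.

4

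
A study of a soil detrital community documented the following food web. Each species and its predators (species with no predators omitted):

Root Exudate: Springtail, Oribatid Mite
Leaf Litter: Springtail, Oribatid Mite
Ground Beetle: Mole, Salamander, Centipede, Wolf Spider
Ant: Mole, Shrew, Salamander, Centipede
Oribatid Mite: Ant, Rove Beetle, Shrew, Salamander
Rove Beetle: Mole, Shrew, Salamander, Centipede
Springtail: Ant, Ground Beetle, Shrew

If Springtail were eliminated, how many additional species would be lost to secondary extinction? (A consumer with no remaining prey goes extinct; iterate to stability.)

2

Remove Springtail.
Round 1: Ground Beetle (all prey gone) → extinct.
Round 2: Wolf Spider (all prey gone) → extinct.
No further losses. Total secondary extinctions: 2.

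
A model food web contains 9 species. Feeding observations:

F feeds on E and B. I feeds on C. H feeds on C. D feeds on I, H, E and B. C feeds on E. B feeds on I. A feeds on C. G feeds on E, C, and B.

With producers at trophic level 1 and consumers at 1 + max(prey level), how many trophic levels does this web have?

Producers (level 1): E.
E → C → I → B → G gives G level 5.
No species has a prey at level 5, so no species reaches level 6.

5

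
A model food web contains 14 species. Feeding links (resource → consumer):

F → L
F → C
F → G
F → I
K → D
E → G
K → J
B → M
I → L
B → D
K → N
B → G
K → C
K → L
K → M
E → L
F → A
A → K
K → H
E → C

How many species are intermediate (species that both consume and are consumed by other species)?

Intermediate species (has both prey and predators): A, I, K.
Count: 3.

3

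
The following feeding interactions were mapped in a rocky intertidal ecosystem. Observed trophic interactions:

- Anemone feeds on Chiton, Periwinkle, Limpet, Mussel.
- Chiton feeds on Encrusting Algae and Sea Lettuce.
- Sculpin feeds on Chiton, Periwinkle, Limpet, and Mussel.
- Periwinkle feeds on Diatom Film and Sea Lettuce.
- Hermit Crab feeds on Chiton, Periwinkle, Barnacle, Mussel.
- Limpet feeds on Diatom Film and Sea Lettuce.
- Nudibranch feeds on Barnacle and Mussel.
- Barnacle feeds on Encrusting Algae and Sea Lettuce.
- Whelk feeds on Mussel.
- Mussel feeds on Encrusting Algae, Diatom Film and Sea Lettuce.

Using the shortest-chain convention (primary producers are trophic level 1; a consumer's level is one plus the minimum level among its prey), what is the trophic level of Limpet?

Trophic level 2

Sea Lettuce is a producer → level 1.
Limpet eats Sea Lettuce → level 2.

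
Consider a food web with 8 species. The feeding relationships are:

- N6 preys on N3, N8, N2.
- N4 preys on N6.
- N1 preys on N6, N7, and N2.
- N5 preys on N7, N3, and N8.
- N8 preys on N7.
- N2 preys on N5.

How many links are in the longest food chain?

5 links

One longest chain: N7 → N8 → N5 → N2 → N6 → N1.
It has 6 species and 5 links.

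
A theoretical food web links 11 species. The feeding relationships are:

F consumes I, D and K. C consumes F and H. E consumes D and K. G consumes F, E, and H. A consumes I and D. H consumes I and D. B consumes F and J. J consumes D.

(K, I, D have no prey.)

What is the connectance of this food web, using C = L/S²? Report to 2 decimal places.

C = 0.14

The web has S = 11 species and L = 17 feeding links.
C = L / S² = 17 / 121 = 0.1405 ≈ 0.14.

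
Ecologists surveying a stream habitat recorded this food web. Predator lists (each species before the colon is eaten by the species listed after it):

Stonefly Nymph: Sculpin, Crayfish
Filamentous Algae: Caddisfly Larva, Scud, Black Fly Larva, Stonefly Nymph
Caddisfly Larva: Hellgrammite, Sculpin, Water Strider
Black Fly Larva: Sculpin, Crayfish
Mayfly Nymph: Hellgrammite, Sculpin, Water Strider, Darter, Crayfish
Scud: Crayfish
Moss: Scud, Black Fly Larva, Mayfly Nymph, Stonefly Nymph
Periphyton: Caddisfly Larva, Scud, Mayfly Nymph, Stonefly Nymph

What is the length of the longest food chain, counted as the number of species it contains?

One longest chain: Periphyton → Caddisfly Larva → Hellgrammite.
It has 3 species and 2 links.

3 species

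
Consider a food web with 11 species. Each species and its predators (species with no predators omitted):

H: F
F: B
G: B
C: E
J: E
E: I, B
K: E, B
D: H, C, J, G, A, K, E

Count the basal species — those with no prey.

1

Basal species (no prey listed): D.
Count: 1.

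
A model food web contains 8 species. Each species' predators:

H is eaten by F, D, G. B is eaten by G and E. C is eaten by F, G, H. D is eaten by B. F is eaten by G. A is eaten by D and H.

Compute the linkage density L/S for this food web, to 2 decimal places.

L/S = 1.50

There are L = 12 links among S = 8 species.
L/S = 12/8 = 1.5000 ≈ 1.50.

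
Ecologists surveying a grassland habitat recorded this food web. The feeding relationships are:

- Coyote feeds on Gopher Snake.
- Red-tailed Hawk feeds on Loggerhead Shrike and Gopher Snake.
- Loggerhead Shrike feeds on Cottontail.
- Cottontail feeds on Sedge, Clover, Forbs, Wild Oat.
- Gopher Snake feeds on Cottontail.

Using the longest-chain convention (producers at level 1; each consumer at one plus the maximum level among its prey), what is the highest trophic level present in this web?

Producers (level 1): Forbs, Wild Oat, Clover, Sedge.
Forbs → Cottontail → Loggerhead Shrike → Red-tailed Hawk gives Red-tailed Hawk level 4.
No species has a prey at level 4, so no species reaches level 5.

4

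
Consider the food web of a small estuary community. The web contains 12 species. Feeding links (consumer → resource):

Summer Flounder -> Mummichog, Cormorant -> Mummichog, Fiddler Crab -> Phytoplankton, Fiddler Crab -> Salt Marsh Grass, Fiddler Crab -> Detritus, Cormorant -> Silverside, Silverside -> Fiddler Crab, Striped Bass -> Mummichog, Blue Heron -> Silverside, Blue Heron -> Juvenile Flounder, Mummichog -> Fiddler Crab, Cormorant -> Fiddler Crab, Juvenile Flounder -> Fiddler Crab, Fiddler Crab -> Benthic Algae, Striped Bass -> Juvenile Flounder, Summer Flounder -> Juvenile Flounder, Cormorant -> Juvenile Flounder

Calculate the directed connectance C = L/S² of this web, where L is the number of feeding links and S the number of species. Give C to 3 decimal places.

The web has S = 12 species and L = 17 feeding links.
C = L / S² = 17 / 144 = 0.1181 ≈ 0.118.

C = 0.118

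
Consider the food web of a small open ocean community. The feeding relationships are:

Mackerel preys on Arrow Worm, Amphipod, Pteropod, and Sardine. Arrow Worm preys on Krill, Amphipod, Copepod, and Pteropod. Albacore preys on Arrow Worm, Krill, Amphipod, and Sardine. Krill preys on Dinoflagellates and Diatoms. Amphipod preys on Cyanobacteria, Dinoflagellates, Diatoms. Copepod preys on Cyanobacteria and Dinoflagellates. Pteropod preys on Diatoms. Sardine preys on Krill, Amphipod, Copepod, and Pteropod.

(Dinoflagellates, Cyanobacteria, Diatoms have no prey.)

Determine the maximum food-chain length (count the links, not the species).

One longest chain: Dinoflagellates → Amphipod → Sardine → Mackerel.
It has 4 species and 3 links.

3 links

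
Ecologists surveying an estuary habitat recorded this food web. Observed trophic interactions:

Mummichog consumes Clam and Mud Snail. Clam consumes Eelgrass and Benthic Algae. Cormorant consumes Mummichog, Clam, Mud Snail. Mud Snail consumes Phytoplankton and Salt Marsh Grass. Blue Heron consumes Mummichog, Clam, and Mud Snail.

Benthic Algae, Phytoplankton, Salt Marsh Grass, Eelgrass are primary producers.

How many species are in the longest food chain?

One longest chain: Phytoplankton → Mud Snail → Mummichog → Cormorant.
It has 4 species and 3 links.

4 species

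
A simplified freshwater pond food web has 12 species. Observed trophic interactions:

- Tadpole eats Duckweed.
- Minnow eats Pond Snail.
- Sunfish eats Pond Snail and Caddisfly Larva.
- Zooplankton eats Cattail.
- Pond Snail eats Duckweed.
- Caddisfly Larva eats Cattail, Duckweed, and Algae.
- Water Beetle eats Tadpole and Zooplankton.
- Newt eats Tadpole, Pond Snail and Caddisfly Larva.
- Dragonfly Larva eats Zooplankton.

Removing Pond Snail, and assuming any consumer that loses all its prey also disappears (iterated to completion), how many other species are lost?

1

Remove Pond Snail.
Round 1: Minnow (all prey gone) → extinct.
No further losses. Total secondary extinctions: 1.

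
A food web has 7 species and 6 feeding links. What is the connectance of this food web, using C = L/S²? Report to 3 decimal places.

C = 0.122

The web has S = 7 species and L = 6 feeding links.
C = L / S² = 6 / 49 = 0.1224 ≈ 0.122.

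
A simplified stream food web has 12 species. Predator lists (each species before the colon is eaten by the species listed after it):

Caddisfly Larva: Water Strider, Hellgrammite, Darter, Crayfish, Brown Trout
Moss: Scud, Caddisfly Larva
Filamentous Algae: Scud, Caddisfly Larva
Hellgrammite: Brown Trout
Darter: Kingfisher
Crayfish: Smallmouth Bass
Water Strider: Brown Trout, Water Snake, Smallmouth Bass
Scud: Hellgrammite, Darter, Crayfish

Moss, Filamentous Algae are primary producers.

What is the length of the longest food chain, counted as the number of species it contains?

4 species

One longest chain: Moss → Caddisfly Larva → Water Strider → Brown Trout.
It has 4 species and 3 links.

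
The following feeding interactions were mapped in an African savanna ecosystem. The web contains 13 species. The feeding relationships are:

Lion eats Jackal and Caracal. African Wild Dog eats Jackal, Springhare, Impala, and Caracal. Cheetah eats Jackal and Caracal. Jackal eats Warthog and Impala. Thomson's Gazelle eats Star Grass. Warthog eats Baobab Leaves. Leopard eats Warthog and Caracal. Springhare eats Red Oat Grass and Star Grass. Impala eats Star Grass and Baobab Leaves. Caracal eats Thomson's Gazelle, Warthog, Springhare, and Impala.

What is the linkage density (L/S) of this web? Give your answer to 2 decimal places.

L/S = 1.69

There are L = 22 links among S = 13 species.
L/S = 22/13 = 1.6923 ≈ 1.69.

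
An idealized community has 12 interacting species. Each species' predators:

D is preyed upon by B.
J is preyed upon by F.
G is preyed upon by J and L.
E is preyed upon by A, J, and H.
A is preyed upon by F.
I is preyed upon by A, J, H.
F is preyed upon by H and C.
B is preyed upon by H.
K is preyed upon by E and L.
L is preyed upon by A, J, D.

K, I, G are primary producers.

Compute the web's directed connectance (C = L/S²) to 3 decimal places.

C = 0.132

The web has S = 12 species and L = 19 feeding links.
C = L / S² = 19 / 144 = 0.1319 ≈ 0.132.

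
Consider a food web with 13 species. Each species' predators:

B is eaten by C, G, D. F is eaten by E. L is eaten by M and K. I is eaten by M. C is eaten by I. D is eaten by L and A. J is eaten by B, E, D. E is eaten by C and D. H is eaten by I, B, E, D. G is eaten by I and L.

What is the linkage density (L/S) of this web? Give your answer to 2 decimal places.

L/S = 1.62

There are L = 21 links among S = 13 species.
L/S = 21/13 = 1.6154 ≈ 1.62.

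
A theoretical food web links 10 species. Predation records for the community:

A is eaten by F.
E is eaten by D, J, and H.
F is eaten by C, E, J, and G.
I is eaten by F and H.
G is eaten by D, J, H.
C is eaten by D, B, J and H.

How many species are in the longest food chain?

One longest chain: A → F → C → H.
It has 4 species and 3 links.

4 species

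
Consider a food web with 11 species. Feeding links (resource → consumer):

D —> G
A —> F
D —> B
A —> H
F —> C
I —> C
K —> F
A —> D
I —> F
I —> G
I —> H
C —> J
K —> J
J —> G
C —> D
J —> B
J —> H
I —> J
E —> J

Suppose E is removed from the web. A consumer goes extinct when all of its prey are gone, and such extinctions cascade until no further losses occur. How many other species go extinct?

0

Remove E.
Every predator of it retains at least one other prey: J still has I, K, C.
No consumer loses all prey, so no secondary extinctions occur.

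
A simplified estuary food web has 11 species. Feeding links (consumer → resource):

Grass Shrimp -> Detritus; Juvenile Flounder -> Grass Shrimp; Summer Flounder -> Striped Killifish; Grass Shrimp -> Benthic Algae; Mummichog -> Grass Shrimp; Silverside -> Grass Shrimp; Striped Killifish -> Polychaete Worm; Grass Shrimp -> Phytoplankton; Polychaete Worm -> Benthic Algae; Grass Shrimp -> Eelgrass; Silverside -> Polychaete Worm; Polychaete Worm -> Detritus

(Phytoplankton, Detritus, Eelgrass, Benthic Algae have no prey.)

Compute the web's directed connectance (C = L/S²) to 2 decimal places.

C = 0.10

The web has S = 11 species and L = 12 feeding links.
C = L / S² = 12 / 121 = 0.0992 ≈ 0.10.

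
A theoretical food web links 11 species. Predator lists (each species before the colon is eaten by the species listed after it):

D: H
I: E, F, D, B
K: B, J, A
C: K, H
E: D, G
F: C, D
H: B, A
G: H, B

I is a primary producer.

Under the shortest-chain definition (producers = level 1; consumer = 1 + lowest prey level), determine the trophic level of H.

Trophic level 3

I is a producer → level 1.
D eats I → level 2.
H eats D → level 3.
No prey of H is below level 2, so 3 is the minimum.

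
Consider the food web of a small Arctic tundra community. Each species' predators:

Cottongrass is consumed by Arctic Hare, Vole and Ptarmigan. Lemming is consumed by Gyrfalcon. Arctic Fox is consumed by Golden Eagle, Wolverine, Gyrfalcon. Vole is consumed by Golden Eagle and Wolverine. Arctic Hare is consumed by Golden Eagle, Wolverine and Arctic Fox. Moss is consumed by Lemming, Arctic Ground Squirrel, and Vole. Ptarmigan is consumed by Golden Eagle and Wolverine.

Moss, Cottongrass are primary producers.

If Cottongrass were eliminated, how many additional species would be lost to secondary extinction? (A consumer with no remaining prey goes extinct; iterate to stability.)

Remove Cottongrass.
Round 1: Ptarmigan (all prey gone), Arctic Hare (all prey gone) → extinct.
Round 2: Arctic Fox (all prey gone) → extinct.
No further losses. Total secondary extinctions: 3.

3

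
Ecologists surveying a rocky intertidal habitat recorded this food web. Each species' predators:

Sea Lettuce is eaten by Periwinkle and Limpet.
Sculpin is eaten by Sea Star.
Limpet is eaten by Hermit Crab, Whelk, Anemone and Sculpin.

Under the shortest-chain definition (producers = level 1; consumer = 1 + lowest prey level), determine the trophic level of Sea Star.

Trophic level 4

Sea Lettuce is a producer → level 1.
Limpet eats Sea Lettuce → level 2.
Sculpin eats Limpet → level 3.
Sea Star eats Sculpin → level 4.
No prey of Sea Star is below level 3, so 4 is the minimum.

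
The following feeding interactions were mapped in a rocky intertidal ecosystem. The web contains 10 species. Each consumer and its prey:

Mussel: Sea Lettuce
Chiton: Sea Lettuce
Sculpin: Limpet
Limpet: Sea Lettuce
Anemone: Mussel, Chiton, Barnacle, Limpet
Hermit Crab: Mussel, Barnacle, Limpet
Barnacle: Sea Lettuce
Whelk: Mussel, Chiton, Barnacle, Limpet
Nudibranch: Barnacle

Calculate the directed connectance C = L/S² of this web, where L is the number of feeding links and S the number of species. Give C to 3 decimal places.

The web has S = 10 species and L = 17 feeding links.
C = L / S² = 17 / 100 = 0.1700 ≈ 0.170.

C = 0.170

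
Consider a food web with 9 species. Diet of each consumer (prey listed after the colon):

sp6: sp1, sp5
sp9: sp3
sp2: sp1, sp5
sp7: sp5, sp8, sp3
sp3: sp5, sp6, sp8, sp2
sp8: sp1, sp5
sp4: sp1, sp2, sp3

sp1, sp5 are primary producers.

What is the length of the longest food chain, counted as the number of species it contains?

One longest chain: sp1 → sp6 → sp3 → sp7.
It has 4 species and 3 links.

4 species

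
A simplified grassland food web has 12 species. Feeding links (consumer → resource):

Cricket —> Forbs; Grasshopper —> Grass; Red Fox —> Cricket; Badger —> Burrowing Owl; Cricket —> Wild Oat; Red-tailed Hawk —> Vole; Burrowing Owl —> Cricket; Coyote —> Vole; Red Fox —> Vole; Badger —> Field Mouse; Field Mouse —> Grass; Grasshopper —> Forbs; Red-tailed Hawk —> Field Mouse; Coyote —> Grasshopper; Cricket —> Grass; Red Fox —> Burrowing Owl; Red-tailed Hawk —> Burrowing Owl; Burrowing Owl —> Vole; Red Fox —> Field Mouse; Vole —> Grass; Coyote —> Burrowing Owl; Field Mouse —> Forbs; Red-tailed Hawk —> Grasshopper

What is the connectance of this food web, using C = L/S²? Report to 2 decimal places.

C = 0.16

The web has S = 12 species and L = 23 feeding links.
C = L / S² = 23 / 144 = 0.1597 ≈ 0.16.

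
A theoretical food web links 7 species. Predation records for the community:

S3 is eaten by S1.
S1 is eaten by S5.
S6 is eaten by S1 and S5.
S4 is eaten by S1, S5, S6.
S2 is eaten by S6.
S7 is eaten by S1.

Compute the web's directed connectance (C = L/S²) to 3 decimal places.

The web has S = 7 species and L = 9 feeding links.
C = L / S² = 9 / 49 = 0.1837 ≈ 0.184.

C = 0.184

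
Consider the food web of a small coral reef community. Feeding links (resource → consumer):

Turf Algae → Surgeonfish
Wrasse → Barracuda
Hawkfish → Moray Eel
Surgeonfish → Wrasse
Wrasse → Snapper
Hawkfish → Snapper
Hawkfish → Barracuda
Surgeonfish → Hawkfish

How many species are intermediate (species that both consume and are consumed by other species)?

3

Intermediate species (has both prey and predators): Surgeonfish, Wrasse, Hawkfish.
Count: 3.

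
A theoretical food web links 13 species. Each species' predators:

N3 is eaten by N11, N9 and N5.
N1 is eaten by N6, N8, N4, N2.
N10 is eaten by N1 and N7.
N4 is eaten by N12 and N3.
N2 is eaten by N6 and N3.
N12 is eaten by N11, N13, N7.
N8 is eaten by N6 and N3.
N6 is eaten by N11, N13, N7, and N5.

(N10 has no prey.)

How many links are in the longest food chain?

4 links

One longest chain: N10 → N1 → N2 → N3 → N9.
It has 5 species and 4 links.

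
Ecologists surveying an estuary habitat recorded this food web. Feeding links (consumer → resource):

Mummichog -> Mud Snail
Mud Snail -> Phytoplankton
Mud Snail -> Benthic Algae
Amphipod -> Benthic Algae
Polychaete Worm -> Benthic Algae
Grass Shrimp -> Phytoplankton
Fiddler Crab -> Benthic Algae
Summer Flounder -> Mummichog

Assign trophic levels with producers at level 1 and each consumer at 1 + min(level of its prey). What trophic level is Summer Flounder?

Trophic level 4

Benthic Algae is a producer → level 1.
Mud Snail eats Benthic Algae → level 2.
Mummichog eats Mud Snail → level 3.
Summer Flounder eats Mummichog → level 4.
No prey of Summer Flounder is below level 3, so 4 is the minimum.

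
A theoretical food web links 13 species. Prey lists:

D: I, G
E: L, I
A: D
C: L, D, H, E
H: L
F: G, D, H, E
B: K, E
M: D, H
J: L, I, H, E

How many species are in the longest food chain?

One longest chain: I → D → F.
It has 3 species and 2 links.

3 species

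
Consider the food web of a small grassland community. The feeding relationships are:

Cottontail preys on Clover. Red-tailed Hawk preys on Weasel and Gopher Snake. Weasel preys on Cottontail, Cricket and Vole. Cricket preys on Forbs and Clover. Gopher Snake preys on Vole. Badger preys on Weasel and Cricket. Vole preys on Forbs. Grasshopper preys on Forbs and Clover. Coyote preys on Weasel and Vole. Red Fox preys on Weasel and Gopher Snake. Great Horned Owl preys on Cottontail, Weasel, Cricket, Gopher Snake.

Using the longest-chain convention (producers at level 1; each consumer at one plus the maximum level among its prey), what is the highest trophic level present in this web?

4

Producers (level 1): Clover, Forbs.
Clover → Cricket → Weasel → Coyote gives Coyote level 4.
No species has a prey at level 4, so no species reaches level 5.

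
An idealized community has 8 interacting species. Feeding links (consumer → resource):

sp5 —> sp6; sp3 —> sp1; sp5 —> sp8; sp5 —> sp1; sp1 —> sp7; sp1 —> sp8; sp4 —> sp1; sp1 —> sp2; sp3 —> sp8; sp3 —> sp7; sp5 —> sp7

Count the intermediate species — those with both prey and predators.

Intermediate species (has both prey and predators): sp1.
Count: 1.

1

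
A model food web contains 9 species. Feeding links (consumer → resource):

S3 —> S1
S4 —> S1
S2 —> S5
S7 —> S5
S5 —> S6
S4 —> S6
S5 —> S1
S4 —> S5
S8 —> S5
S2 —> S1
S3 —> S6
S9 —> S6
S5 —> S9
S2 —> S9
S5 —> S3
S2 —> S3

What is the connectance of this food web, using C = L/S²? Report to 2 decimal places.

The web has S = 9 species and L = 16 feeding links.
C = L / S² = 16 / 81 = 0.1975 ≈ 0.20.

C = 0.20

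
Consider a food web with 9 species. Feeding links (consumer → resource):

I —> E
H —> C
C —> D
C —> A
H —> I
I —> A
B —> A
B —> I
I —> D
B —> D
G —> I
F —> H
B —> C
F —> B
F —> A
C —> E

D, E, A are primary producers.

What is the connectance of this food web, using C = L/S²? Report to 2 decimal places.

The web has S = 9 species and L = 16 feeding links.
C = L / S² = 16 / 81 = 0.1975 ≈ 0.20.

C = 0.20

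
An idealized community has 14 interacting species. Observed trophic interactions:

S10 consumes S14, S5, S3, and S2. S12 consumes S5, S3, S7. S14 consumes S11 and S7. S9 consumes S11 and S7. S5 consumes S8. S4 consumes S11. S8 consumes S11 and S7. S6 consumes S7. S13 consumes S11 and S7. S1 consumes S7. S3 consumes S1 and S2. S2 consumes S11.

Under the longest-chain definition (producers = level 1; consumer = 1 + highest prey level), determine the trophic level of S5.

S7 is a producer → level 1.
S8 eats S7 (level 1); other prey at levels: S11 1 → level 2.
S5 eats S8 → level 3.

Trophic level 3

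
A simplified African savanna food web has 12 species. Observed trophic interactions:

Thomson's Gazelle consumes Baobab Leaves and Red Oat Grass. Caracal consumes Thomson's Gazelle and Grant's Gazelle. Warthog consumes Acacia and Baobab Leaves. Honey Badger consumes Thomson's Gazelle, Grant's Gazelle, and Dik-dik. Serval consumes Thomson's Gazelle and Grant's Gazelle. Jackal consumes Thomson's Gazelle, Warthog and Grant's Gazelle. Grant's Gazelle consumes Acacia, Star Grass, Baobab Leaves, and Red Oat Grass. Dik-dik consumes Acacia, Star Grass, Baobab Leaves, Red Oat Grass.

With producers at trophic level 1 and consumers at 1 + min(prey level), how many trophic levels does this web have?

3

Producers (level 1): Baobab Leaves, Red Oat Grass, Acacia, Star Grass.
Following each consumer down to its lowest-level prey: Baobab Leaves → Grant's Gazelle → Jackal (levels 1 through 3).
All prey of Jackal (Grant's Gazelle 2, Warthog 2, Thomson's Gazelle 2) are at level 2 or above, so Jackal is at level 1 + 2 = 3.
Every consumer has at least one prey at level 2 or below, so none exceeds level 3.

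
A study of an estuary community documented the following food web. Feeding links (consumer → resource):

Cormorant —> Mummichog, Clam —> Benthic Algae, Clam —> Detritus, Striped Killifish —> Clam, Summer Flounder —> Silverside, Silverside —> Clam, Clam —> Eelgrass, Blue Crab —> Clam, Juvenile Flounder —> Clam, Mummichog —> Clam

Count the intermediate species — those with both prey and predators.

Intermediate species (has both prey and predators): Clam, Silverside, Mummichog.
Count: 3.

3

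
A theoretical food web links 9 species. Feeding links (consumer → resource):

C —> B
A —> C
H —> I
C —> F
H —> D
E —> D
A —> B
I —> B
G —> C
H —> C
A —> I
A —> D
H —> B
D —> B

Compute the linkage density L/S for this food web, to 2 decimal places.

L/S = 1.56

There are L = 14 links among S = 9 species.
L/S = 14/9 = 1.5556 ≈ 1.56.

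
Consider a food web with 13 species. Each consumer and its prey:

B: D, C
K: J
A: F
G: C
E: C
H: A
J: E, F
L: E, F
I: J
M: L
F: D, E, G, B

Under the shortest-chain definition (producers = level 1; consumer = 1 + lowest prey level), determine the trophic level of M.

Trophic level 4

C is a producer → level 1.
E eats C → level 2.
L eats E → level 3.
M eats L → level 4.
No prey of M is below level 3, so 4 is the minimum.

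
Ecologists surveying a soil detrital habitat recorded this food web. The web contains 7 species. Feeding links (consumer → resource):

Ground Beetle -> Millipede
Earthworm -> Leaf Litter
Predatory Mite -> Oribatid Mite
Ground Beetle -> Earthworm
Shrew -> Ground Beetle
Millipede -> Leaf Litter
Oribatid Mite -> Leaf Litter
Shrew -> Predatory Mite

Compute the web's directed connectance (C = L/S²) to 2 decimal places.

C = 0.16

The web has S = 7 species and L = 8 feeding links.
C = L / S² = 8 / 49 = 0.1633 ≈ 0.16.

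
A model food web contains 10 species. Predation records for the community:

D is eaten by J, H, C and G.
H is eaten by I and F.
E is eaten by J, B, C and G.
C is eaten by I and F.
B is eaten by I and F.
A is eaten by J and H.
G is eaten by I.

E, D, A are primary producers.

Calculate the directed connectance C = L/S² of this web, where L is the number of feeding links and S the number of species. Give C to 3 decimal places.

C = 0.170

The web has S = 10 species and L = 17 feeding links.
C = L / S² = 17 / 100 = 0.1700 ≈ 0.170.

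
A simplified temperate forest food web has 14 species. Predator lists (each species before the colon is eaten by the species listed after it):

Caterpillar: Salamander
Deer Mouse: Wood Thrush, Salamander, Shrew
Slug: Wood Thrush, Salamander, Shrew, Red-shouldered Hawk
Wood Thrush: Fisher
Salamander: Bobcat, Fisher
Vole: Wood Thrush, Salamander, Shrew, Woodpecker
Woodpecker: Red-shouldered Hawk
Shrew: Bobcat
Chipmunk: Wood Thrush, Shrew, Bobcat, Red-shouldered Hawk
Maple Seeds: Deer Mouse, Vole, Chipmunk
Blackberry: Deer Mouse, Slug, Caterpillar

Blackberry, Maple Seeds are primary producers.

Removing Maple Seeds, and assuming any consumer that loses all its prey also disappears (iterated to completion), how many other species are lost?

3

Remove Maple Seeds.
Round 1: Vole (all prey gone), Chipmunk (all prey gone) → extinct.
Round 2: Woodpecker (all prey gone) → extinct.
No further losses. Total secondary extinctions: 3.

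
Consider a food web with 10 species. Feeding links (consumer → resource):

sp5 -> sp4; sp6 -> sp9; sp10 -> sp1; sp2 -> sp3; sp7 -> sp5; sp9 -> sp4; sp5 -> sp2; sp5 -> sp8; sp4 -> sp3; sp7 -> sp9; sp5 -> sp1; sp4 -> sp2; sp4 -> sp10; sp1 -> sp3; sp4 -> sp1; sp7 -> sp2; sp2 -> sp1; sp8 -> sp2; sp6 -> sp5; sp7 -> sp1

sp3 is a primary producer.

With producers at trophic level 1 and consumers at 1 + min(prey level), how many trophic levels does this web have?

Producers (level 1): sp3.
Following each consumer down to its lowest-level prey: sp3 → sp4 → sp9 → sp6 (levels 1 through 4).
All prey of sp6 (sp9 3, sp5 3) are at level 3 or above, so sp6 is at level 1 + 3 = 4.
Every consumer has at least one prey at level 3 or below, so none exceeds level 4.

4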